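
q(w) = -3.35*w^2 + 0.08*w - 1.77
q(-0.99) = -5.13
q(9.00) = -272.40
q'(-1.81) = 12.21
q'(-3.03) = 20.38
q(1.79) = -12.36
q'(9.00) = -60.22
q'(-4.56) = 30.63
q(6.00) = -121.89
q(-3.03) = -32.77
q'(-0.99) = 6.71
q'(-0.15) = 1.08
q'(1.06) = -7.02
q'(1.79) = -11.91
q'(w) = 0.08 - 6.7*w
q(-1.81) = -12.89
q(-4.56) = -71.79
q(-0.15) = -1.86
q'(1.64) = -10.91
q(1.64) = -10.65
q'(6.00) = -40.12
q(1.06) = -5.45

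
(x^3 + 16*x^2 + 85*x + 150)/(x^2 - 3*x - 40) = (x^2 + 11*x + 30)/(x - 8)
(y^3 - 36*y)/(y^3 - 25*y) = (y^2 - 36)/(y^2 - 25)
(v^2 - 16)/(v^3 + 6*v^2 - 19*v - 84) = (v + 4)/(v^2 + 10*v + 21)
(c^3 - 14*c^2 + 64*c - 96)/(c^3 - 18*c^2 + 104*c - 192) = (c - 4)/(c - 8)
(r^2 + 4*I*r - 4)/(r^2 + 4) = (r + 2*I)/(r - 2*I)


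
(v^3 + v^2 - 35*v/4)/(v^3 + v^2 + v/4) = (4*v^2 + 4*v - 35)/(4*v^2 + 4*v + 1)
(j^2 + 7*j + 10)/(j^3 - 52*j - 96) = (j + 5)/(j^2 - 2*j - 48)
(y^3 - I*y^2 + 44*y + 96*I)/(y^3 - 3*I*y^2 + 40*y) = (y^2 + 7*I*y - 12)/(y*(y + 5*I))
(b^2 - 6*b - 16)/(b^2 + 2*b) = (b - 8)/b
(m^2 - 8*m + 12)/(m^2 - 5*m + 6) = (m - 6)/(m - 3)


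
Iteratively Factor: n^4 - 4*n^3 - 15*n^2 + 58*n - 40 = (n - 1)*(n^3 - 3*n^2 - 18*n + 40) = (n - 5)*(n - 1)*(n^2 + 2*n - 8) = (n - 5)*(n - 2)*(n - 1)*(n + 4)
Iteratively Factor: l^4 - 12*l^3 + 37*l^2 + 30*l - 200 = (l + 2)*(l^3 - 14*l^2 + 65*l - 100) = (l - 5)*(l + 2)*(l^2 - 9*l + 20) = (l - 5)*(l - 4)*(l + 2)*(l - 5)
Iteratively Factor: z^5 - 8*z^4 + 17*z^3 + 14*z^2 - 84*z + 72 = (z - 3)*(z^4 - 5*z^3 + 2*z^2 + 20*z - 24) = (z - 3)^2*(z^3 - 2*z^2 - 4*z + 8) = (z - 3)^2*(z - 2)*(z^2 - 4) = (z - 3)^2*(z - 2)^2*(z + 2)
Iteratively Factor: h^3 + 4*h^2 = (h)*(h^2 + 4*h) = h^2*(h + 4)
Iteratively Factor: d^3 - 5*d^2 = (d - 5)*(d^2) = d*(d - 5)*(d)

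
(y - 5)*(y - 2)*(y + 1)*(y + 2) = y^4 - 4*y^3 - 9*y^2 + 16*y + 20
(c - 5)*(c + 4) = c^2 - c - 20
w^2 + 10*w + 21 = (w + 3)*(w + 7)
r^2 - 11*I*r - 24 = (r - 8*I)*(r - 3*I)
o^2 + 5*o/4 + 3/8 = (o + 1/2)*(o + 3/4)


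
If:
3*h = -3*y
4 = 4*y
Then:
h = -1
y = 1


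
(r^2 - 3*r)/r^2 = (r - 3)/r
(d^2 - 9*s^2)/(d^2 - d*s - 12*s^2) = (-d + 3*s)/(-d + 4*s)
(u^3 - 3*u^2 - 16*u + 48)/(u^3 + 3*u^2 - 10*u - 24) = (u - 4)/(u + 2)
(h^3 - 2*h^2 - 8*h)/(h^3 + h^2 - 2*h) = (h - 4)/(h - 1)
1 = 1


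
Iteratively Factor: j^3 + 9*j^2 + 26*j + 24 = (j + 2)*(j^2 + 7*j + 12) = (j + 2)*(j + 4)*(j + 3)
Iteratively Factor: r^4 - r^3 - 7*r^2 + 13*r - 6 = (r - 1)*(r^3 - 7*r + 6) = (r - 1)*(r + 3)*(r^2 - 3*r + 2) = (r - 2)*(r - 1)*(r + 3)*(r - 1)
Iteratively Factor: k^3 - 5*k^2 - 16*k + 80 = (k - 4)*(k^2 - k - 20) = (k - 5)*(k - 4)*(k + 4)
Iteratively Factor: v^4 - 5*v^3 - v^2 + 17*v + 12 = (v + 1)*(v^3 - 6*v^2 + 5*v + 12) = (v + 1)^2*(v^2 - 7*v + 12) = (v - 3)*(v + 1)^2*(v - 4)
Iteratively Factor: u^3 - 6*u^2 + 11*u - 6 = (u - 3)*(u^2 - 3*u + 2) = (u - 3)*(u - 2)*(u - 1)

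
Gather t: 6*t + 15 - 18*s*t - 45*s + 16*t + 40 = -45*s + t*(22 - 18*s) + 55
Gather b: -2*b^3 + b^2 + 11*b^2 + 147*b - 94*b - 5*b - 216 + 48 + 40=-2*b^3 + 12*b^2 + 48*b - 128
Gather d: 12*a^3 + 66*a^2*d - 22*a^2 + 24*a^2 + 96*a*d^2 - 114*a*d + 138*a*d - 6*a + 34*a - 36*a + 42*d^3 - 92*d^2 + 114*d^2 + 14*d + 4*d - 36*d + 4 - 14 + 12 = 12*a^3 + 2*a^2 - 8*a + 42*d^3 + d^2*(96*a + 22) + d*(66*a^2 + 24*a - 18) + 2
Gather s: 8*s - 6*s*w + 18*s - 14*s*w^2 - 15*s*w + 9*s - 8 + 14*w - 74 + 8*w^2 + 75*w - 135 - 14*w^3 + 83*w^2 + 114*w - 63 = s*(-14*w^2 - 21*w + 35) - 14*w^3 + 91*w^2 + 203*w - 280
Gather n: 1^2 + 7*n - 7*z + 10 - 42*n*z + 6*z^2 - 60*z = n*(7 - 42*z) + 6*z^2 - 67*z + 11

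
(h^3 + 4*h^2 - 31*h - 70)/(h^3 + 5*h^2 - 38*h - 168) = (h^2 - 3*h - 10)/(h^2 - 2*h - 24)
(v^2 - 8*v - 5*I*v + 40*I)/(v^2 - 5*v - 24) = (v - 5*I)/(v + 3)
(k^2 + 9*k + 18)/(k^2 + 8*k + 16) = (k^2 + 9*k + 18)/(k^2 + 8*k + 16)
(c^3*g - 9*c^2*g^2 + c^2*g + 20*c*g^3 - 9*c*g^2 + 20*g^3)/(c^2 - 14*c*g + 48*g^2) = g*(c^3 - 9*c^2*g + c^2 + 20*c*g^2 - 9*c*g + 20*g^2)/(c^2 - 14*c*g + 48*g^2)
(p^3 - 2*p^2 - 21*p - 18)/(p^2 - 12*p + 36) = (p^2 + 4*p + 3)/(p - 6)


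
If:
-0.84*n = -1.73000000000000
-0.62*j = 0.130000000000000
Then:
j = -0.21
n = 2.06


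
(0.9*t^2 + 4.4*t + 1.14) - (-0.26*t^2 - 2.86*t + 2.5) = 1.16*t^2 + 7.26*t - 1.36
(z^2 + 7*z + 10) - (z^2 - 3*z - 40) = 10*z + 50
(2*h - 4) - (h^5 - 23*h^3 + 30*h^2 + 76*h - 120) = -h^5 + 23*h^3 - 30*h^2 - 74*h + 116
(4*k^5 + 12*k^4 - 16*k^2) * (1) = 4*k^5 + 12*k^4 - 16*k^2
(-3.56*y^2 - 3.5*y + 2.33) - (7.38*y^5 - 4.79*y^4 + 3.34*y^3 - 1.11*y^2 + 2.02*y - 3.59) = -7.38*y^5 + 4.79*y^4 - 3.34*y^3 - 2.45*y^2 - 5.52*y + 5.92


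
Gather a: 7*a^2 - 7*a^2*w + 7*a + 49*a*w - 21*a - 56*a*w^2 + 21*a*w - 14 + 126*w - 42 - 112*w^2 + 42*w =a^2*(7 - 7*w) + a*(-56*w^2 + 70*w - 14) - 112*w^2 + 168*w - 56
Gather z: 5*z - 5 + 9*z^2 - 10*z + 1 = 9*z^2 - 5*z - 4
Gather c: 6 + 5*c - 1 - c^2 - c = -c^2 + 4*c + 5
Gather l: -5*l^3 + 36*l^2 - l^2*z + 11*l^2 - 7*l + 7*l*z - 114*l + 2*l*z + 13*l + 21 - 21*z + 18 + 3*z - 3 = -5*l^3 + l^2*(47 - z) + l*(9*z - 108) - 18*z + 36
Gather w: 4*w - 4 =4*w - 4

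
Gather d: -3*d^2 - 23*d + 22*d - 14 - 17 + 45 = -3*d^2 - d + 14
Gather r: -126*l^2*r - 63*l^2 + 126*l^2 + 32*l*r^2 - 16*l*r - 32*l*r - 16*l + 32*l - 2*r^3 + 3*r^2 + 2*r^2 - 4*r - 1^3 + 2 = 63*l^2 + 16*l - 2*r^3 + r^2*(32*l + 5) + r*(-126*l^2 - 48*l - 4) + 1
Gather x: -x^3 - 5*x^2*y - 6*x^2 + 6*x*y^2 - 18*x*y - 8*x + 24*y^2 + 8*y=-x^3 + x^2*(-5*y - 6) + x*(6*y^2 - 18*y - 8) + 24*y^2 + 8*y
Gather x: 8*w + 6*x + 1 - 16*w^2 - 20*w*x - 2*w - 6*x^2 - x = -16*w^2 + 6*w - 6*x^2 + x*(5 - 20*w) + 1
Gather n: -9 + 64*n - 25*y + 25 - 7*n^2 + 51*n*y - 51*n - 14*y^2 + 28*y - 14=-7*n^2 + n*(51*y + 13) - 14*y^2 + 3*y + 2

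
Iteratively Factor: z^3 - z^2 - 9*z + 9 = (z - 1)*(z^2 - 9) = (z - 3)*(z - 1)*(z + 3)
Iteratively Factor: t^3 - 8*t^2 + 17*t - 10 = (t - 5)*(t^2 - 3*t + 2) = (t - 5)*(t - 2)*(t - 1)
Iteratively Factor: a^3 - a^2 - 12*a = (a)*(a^2 - a - 12) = a*(a + 3)*(a - 4)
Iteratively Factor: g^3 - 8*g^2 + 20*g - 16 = (g - 2)*(g^2 - 6*g + 8) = (g - 4)*(g - 2)*(g - 2)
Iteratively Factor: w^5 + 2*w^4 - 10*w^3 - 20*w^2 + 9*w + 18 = (w + 3)*(w^4 - w^3 - 7*w^2 + w + 6) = (w - 3)*(w + 3)*(w^3 + 2*w^2 - w - 2) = (w - 3)*(w + 2)*(w + 3)*(w^2 - 1) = (w - 3)*(w + 1)*(w + 2)*(w + 3)*(w - 1)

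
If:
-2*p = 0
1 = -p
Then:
No Solution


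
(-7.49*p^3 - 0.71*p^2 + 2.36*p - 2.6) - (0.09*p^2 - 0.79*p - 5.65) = -7.49*p^3 - 0.8*p^2 + 3.15*p + 3.05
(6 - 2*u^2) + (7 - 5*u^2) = 13 - 7*u^2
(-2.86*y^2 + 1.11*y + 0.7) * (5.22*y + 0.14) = -14.9292*y^3 + 5.3938*y^2 + 3.8094*y + 0.098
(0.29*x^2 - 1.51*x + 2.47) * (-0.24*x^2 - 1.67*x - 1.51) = -0.0696*x^4 - 0.1219*x^3 + 1.491*x^2 - 1.8448*x - 3.7297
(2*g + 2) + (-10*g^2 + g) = -10*g^2 + 3*g + 2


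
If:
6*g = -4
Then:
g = -2/3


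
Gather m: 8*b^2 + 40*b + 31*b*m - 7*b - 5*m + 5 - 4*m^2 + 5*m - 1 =8*b^2 + 31*b*m + 33*b - 4*m^2 + 4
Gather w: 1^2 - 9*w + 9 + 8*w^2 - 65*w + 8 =8*w^2 - 74*w + 18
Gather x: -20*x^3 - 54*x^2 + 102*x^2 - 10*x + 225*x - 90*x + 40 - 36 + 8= -20*x^3 + 48*x^2 + 125*x + 12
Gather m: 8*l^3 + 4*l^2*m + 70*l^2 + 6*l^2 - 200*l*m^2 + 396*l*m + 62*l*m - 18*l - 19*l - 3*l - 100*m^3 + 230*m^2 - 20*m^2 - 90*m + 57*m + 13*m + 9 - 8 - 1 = 8*l^3 + 76*l^2 - 40*l - 100*m^3 + m^2*(210 - 200*l) + m*(4*l^2 + 458*l - 20)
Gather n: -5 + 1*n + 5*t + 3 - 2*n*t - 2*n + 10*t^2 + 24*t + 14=n*(-2*t - 1) + 10*t^2 + 29*t + 12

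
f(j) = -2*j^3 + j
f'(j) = 1 - 6*j^2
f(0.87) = -0.45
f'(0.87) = -3.54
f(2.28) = -21.42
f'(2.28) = -30.19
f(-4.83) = 220.53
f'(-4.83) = -138.97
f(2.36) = -23.93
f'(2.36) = -32.42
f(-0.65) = -0.10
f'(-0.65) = -1.54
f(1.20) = -2.26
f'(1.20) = -7.64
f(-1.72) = 8.46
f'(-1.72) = -16.75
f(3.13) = -58.20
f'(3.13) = -57.78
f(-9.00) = 1449.00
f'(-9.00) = -485.00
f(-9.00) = 1449.00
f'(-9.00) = -485.00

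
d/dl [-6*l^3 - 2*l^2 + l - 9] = -18*l^2 - 4*l + 1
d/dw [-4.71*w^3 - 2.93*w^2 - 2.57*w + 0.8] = -14.13*w^2 - 5.86*w - 2.57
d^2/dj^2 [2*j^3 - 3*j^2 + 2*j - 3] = 12*j - 6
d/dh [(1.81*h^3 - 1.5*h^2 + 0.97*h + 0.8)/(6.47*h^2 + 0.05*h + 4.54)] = (11.7107*h^4 + 0.181000000000001*h^3 + 18.3013*h^2 - 23.972*h + 4.3638)/(41.8609*h^4 + 0.647*h^3 + 58.7501*h^2 + 0.454*h + 20.6116)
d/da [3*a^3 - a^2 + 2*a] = 9*a^2 - 2*a + 2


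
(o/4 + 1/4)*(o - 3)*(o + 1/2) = o^3/4 - 3*o^2/8 - o - 3/8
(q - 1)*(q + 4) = q^2 + 3*q - 4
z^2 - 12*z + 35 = (z - 7)*(z - 5)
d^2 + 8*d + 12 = (d + 2)*(d + 6)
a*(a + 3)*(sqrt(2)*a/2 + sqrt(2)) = sqrt(2)*a^3/2 + 5*sqrt(2)*a^2/2 + 3*sqrt(2)*a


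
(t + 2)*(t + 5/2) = t^2 + 9*t/2 + 5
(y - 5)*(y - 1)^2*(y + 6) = y^4 - y^3 - 31*y^2 + 61*y - 30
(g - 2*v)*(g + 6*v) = g^2 + 4*g*v - 12*v^2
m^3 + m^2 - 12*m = m*(m - 3)*(m + 4)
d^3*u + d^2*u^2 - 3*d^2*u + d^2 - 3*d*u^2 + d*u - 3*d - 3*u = (d - 3)*(d + u)*(d*u + 1)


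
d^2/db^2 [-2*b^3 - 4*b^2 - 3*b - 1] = -12*b - 8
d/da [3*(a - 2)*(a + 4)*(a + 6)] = 9*a^2 + 48*a + 12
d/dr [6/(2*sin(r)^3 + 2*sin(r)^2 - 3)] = -12*(3*sin(r) + 2)*sin(r)*cos(r)/(2*sin(r)^3 + 2*sin(r)^2 - 3)^2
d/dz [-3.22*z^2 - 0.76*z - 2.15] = -6.44*z - 0.76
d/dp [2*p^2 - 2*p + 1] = 4*p - 2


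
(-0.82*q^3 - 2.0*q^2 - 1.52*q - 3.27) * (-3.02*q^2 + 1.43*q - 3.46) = 2.4764*q^5 + 4.8674*q^4 + 4.5676*q^3 + 14.6218*q^2 + 0.5831*q + 11.3142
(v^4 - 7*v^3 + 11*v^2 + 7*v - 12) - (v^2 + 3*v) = v^4 - 7*v^3 + 10*v^2 + 4*v - 12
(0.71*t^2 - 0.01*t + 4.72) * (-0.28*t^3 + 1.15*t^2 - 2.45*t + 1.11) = -0.1988*t^5 + 0.8193*t^4 - 3.0726*t^3 + 6.2406*t^2 - 11.5751*t + 5.2392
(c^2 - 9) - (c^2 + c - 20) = 11 - c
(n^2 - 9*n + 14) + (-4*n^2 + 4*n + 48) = -3*n^2 - 5*n + 62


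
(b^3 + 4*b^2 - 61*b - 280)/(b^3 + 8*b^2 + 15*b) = (b^2 - b - 56)/(b*(b + 3))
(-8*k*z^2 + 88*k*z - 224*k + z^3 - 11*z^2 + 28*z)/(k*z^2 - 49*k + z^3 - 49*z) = (-8*k*z + 32*k + z^2 - 4*z)/(k*z + 7*k + z^2 + 7*z)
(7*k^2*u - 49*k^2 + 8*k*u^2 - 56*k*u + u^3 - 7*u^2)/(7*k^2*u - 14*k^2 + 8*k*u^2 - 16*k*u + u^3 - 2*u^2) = (u - 7)/(u - 2)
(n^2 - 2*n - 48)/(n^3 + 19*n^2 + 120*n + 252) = (n - 8)/(n^2 + 13*n + 42)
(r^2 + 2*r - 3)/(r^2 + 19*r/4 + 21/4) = 4*(r - 1)/(4*r + 7)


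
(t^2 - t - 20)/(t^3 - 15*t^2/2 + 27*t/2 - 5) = 2*(t + 4)/(2*t^2 - 5*t + 2)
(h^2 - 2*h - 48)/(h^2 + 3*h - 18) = (h - 8)/(h - 3)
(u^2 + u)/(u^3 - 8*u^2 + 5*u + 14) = u/(u^2 - 9*u + 14)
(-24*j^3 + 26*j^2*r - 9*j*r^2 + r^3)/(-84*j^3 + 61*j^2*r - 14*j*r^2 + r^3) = (-2*j + r)/(-7*j + r)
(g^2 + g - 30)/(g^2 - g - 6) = (-g^2 - g + 30)/(-g^2 + g + 6)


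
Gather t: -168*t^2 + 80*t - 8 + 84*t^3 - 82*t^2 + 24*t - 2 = 84*t^3 - 250*t^2 + 104*t - 10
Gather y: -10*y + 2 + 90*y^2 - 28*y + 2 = 90*y^2 - 38*y + 4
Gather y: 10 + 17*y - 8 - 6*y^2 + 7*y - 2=-6*y^2 + 24*y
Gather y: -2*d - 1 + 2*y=-2*d + 2*y - 1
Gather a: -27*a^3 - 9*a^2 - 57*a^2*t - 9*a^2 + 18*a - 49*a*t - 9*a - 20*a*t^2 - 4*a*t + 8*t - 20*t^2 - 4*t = -27*a^3 + a^2*(-57*t - 18) + a*(-20*t^2 - 53*t + 9) - 20*t^2 + 4*t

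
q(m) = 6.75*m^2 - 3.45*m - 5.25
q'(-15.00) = -205.95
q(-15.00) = 1565.25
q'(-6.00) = -84.45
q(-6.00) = 258.45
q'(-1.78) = -27.48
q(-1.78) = 22.28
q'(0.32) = 0.87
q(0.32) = -5.66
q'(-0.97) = -16.54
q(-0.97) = 4.45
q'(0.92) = 8.97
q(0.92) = -2.71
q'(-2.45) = -36.52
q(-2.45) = 43.72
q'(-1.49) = -23.56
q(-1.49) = 14.88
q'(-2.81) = -41.38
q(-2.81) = 57.74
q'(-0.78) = -13.98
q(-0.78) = 1.55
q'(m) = 13.5*m - 3.45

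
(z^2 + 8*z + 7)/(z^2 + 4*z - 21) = (z + 1)/(z - 3)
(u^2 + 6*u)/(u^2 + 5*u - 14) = u*(u + 6)/(u^2 + 5*u - 14)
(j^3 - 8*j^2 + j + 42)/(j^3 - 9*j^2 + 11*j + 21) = (j + 2)/(j + 1)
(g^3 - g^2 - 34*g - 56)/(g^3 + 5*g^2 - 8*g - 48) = (g^2 - 5*g - 14)/(g^2 + g - 12)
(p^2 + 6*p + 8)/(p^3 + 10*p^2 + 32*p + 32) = 1/(p + 4)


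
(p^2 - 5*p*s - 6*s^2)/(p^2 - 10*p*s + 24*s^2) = (p + s)/(p - 4*s)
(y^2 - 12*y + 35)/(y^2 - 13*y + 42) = (y - 5)/(y - 6)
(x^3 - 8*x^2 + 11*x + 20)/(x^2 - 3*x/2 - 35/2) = 2*(x^2 - 3*x - 4)/(2*x + 7)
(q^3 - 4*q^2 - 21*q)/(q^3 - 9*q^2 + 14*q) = (q + 3)/(q - 2)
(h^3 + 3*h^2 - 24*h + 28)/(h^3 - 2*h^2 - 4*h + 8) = (h + 7)/(h + 2)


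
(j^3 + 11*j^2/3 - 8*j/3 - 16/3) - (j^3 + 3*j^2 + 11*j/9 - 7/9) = 2*j^2/3 - 35*j/9 - 41/9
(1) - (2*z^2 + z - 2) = -2*z^2 - z + 3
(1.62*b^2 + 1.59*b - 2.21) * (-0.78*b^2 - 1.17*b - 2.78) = -1.2636*b^4 - 3.1356*b^3 - 4.6401*b^2 - 1.8345*b + 6.1438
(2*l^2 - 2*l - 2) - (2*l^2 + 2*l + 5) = -4*l - 7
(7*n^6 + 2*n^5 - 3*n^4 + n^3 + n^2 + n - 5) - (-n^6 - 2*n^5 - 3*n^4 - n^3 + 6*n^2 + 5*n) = 8*n^6 + 4*n^5 + 2*n^3 - 5*n^2 - 4*n - 5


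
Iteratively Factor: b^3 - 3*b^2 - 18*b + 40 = (b + 4)*(b^2 - 7*b + 10) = (b - 2)*(b + 4)*(b - 5)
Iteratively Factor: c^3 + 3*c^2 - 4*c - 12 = (c - 2)*(c^2 + 5*c + 6) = (c - 2)*(c + 2)*(c + 3)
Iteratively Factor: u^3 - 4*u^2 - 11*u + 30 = (u + 3)*(u^2 - 7*u + 10) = (u - 5)*(u + 3)*(u - 2)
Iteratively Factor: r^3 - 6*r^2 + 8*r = (r - 2)*(r^2 - 4*r) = r*(r - 2)*(r - 4)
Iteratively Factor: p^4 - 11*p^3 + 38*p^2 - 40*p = (p - 4)*(p^3 - 7*p^2 + 10*p) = p*(p - 4)*(p^2 - 7*p + 10) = p*(p - 5)*(p - 4)*(p - 2)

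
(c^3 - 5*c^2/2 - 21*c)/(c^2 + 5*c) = (c^2 - 5*c/2 - 21)/(c + 5)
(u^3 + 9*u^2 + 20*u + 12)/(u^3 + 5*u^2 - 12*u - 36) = (u + 1)/(u - 3)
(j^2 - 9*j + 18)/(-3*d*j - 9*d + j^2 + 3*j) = (-j^2 + 9*j - 18)/(3*d*j + 9*d - j^2 - 3*j)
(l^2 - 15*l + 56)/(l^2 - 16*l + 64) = (l - 7)/(l - 8)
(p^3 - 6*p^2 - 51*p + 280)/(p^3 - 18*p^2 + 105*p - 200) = (p + 7)/(p - 5)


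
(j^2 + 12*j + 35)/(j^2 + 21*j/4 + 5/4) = 4*(j + 7)/(4*j + 1)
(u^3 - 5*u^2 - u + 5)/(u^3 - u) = (u - 5)/u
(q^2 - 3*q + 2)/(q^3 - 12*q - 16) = (-q^2 + 3*q - 2)/(-q^3 + 12*q + 16)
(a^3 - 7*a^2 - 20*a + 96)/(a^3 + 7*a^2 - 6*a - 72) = (a - 8)/(a + 6)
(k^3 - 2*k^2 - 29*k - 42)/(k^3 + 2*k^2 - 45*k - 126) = (k + 2)/(k + 6)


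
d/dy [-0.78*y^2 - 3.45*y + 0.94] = -1.56*y - 3.45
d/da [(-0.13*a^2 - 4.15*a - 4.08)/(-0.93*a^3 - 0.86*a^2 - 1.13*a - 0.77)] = (-0.1209*a^4 - 7.719*a^3 - 14.8053*a^2 - 6.8174*a - 1.4149)/(0.8649*a^6 + 1.5996*a^5 + 2.8414*a^4 + 3.3758*a^3 + 2.6013*a^2 + 1.7402*a + 0.5929)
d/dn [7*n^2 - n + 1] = 14*n - 1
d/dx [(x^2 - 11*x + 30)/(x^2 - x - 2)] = 2*(5*x^2 - 32*x + 26)/(x^4 - 2*x^3 - 3*x^2 + 4*x + 4)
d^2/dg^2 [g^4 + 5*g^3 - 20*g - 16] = 6*g*(2*g + 5)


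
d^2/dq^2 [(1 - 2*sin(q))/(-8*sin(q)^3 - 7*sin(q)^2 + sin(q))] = (-512*sin(q)^3 + 752*sin(q)^2 + 470*sin(q) - 400 - 289/sin(q) + 44/sin(q)^2 - 2/sin(q)^3)/((sin(q) + 1)^2*(8*sin(q) - 1)^3)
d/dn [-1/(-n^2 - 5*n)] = (-2*n - 5)/(n^2*(n + 5)^2)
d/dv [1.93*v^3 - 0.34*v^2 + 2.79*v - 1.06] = 5.79*v^2 - 0.68*v + 2.79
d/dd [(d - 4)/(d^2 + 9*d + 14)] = (d^2 + 9*d - (d - 4)*(2*d + 9) + 14)/(d^2 + 9*d + 14)^2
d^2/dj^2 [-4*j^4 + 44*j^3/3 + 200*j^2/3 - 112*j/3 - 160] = -48*j^2 + 88*j + 400/3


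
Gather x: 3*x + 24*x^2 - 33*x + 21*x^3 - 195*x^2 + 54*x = 21*x^3 - 171*x^2 + 24*x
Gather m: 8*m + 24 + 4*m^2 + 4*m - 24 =4*m^2 + 12*m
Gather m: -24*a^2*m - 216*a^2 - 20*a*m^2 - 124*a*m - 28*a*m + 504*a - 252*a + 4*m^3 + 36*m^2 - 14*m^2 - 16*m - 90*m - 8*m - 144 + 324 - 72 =-216*a^2 + 252*a + 4*m^3 + m^2*(22 - 20*a) + m*(-24*a^2 - 152*a - 114) + 108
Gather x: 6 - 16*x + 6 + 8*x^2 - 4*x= 8*x^2 - 20*x + 12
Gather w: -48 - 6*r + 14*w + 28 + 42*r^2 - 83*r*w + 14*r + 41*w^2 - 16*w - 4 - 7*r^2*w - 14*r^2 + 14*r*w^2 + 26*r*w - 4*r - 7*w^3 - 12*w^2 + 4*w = 28*r^2 + 4*r - 7*w^3 + w^2*(14*r + 29) + w*(-7*r^2 - 57*r + 2) - 24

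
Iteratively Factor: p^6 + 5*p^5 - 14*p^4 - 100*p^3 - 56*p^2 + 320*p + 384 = (p + 3)*(p^5 + 2*p^4 - 20*p^3 - 40*p^2 + 64*p + 128) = (p - 2)*(p + 3)*(p^4 + 4*p^3 - 12*p^2 - 64*p - 64) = (p - 2)*(p + 3)*(p + 4)*(p^3 - 12*p - 16) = (p - 2)*(p + 2)*(p + 3)*(p + 4)*(p^2 - 2*p - 8) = (p - 4)*(p - 2)*(p + 2)*(p + 3)*(p + 4)*(p + 2)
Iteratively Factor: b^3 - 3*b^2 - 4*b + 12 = (b - 2)*(b^2 - b - 6) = (b - 3)*(b - 2)*(b + 2)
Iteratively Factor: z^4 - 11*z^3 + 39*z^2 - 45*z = (z)*(z^3 - 11*z^2 + 39*z - 45) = z*(z - 3)*(z^2 - 8*z + 15) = z*(z - 5)*(z - 3)*(z - 3)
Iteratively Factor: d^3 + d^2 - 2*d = (d + 2)*(d^2 - d) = (d - 1)*(d + 2)*(d)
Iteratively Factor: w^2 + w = (w + 1)*(w)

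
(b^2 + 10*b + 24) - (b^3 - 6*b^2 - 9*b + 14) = -b^3 + 7*b^2 + 19*b + 10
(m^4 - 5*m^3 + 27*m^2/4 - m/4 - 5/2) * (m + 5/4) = m^5 - 15*m^4/4 + m^3/2 + 131*m^2/16 - 45*m/16 - 25/8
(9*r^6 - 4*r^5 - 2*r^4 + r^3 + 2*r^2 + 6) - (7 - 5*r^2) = 9*r^6 - 4*r^5 - 2*r^4 + r^3 + 7*r^2 - 1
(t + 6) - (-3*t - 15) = 4*t + 21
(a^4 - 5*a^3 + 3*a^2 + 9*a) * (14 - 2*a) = -2*a^5 + 24*a^4 - 76*a^3 + 24*a^2 + 126*a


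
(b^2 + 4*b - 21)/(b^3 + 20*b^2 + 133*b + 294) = (b - 3)/(b^2 + 13*b + 42)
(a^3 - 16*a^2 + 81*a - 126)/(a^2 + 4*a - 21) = (a^2 - 13*a + 42)/(a + 7)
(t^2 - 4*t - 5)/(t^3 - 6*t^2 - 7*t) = (t - 5)/(t*(t - 7))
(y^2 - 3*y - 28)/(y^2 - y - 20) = (y - 7)/(y - 5)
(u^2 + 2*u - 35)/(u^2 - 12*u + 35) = (u + 7)/(u - 7)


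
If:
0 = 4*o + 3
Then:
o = -3/4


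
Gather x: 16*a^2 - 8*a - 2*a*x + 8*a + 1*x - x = 16*a^2 - 2*a*x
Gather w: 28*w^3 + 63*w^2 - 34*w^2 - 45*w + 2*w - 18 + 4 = 28*w^3 + 29*w^2 - 43*w - 14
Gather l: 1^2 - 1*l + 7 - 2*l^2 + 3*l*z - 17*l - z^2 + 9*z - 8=-2*l^2 + l*(3*z - 18) - z^2 + 9*z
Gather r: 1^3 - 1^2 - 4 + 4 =0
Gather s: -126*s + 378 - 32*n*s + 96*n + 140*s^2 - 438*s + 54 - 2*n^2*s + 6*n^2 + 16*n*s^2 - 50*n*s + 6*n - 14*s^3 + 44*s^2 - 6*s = 6*n^2 + 102*n - 14*s^3 + s^2*(16*n + 184) + s*(-2*n^2 - 82*n - 570) + 432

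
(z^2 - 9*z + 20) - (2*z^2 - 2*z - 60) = -z^2 - 7*z + 80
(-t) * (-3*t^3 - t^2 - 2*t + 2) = 3*t^4 + t^3 + 2*t^2 - 2*t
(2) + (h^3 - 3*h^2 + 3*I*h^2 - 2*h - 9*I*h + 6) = h^3 - 3*h^2 + 3*I*h^2 - 2*h - 9*I*h + 8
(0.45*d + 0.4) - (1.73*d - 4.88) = 5.28 - 1.28*d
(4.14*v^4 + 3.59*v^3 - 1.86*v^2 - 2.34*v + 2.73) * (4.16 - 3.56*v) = -14.7384*v^5 + 4.442*v^4 + 21.556*v^3 + 0.592799999999999*v^2 - 19.4532*v + 11.3568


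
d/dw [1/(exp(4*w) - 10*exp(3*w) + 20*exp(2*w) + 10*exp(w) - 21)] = (-4*exp(3*w) + 30*exp(2*w) - 40*exp(w) - 10)*exp(w)/(exp(4*w) - 10*exp(3*w) + 20*exp(2*w) + 10*exp(w) - 21)^2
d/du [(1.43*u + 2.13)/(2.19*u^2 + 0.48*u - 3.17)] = (3.1317*u^2 + 0.6864*u - (1.43*u + 2.13)*(4.38*u + 0.48) - 4.5331)/(2.19*u^2 + 0.48*u - 3.17)^2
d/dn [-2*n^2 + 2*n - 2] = 2 - 4*n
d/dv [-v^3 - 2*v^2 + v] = -3*v^2 - 4*v + 1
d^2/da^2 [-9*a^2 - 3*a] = -18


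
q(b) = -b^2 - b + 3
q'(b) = -2*b - 1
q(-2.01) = 0.97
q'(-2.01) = 3.02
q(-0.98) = 3.02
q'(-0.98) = 0.96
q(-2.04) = 0.88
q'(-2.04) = 3.08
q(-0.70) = 3.21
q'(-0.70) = 0.40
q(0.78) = 1.61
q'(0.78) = -2.56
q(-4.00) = -9.00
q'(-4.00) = 7.00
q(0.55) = 2.15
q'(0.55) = -2.10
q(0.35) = 2.53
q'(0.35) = -1.70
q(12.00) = -153.00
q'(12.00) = -25.00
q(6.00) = -39.00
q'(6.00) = -13.00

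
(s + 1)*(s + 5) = s^2 + 6*s + 5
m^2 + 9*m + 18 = (m + 3)*(m + 6)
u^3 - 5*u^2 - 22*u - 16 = (u - 8)*(u + 1)*(u + 2)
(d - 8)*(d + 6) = d^2 - 2*d - 48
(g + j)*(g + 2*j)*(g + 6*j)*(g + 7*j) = g^4 + 16*g^3*j + 83*g^2*j^2 + 152*g*j^3 + 84*j^4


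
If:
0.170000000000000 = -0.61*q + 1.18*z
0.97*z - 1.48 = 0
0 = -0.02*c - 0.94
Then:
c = -47.00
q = 2.67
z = 1.53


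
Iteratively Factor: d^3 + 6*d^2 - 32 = (d + 4)*(d^2 + 2*d - 8) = (d - 2)*(d + 4)*(d + 4)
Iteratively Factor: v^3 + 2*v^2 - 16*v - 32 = (v + 2)*(v^2 - 16) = (v + 2)*(v + 4)*(v - 4)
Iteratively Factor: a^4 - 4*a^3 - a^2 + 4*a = (a - 1)*(a^3 - 3*a^2 - 4*a) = a*(a - 1)*(a^2 - 3*a - 4) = a*(a - 4)*(a - 1)*(a + 1)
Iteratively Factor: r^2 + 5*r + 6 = (r + 2)*(r + 3)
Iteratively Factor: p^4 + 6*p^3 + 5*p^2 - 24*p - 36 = (p + 3)*(p^3 + 3*p^2 - 4*p - 12) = (p - 2)*(p + 3)*(p^2 + 5*p + 6) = (p - 2)*(p + 3)^2*(p + 2)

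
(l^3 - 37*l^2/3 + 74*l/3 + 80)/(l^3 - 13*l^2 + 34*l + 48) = (l + 5/3)/(l + 1)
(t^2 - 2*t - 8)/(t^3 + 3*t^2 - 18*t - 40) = 1/(t + 5)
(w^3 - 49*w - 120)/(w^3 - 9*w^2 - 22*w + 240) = (w + 3)/(w - 6)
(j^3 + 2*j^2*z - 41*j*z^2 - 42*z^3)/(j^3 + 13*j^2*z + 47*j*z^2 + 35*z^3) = (j - 6*z)/(j + 5*z)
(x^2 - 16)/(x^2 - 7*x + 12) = (x + 4)/(x - 3)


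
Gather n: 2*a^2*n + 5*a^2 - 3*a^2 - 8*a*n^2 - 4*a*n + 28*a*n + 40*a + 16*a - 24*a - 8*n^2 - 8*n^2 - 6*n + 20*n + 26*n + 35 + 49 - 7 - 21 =2*a^2 + 32*a + n^2*(-8*a - 16) + n*(2*a^2 + 24*a + 40) + 56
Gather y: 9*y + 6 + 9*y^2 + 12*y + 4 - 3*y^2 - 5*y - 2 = 6*y^2 + 16*y + 8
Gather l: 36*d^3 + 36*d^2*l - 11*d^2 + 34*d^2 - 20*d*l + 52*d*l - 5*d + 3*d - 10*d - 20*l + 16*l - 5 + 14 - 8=36*d^3 + 23*d^2 - 12*d + l*(36*d^2 + 32*d - 4) + 1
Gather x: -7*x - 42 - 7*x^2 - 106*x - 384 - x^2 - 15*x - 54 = -8*x^2 - 128*x - 480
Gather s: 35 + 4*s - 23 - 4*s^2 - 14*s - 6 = -4*s^2 - 10*s + 6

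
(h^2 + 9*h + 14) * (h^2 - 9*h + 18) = h^4 - 49*h^2 + 36*h + 252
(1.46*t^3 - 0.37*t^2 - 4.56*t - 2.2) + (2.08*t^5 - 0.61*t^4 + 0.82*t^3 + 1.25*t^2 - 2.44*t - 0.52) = 2.08*t^5 - 0.61*t^4 + 2.28*t^3 + 0.88*t^2 - 7.0*t - 2.72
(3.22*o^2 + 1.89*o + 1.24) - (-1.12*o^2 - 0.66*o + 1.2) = 4.34*o^2 + 2.55*o + 0.04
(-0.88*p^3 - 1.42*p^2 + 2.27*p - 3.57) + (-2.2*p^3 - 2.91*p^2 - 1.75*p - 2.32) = -3.08*p^3 - 4.33*p^2 + 0.52*p - 5.89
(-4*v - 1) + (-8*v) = -12*v - 1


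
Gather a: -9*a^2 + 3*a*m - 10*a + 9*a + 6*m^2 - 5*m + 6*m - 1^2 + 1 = -9*a^2 + a*(3*m - 1) + 6*m^2 + m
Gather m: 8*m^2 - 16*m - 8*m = 8*m^2 - 24*m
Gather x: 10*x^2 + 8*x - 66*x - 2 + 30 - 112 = 10*x^2 - 58*x - 84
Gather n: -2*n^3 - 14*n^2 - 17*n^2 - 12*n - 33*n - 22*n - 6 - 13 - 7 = -2*n^3 - 31*n^2 - 67*n - 26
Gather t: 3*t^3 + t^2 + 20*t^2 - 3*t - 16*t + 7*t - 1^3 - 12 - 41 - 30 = 3*t^3 + 21*t^2 - 12*t - 84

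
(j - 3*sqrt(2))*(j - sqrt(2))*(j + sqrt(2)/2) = j^3 - 7*sqrt(2)*j^2/2 + 2*j + 3*sqrt(2)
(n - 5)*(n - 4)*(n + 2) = n^3 - 7*n^2 + 2*n + 40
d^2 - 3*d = d*(d - 3)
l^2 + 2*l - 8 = (l - 2)*(l + 4)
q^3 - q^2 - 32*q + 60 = (q - 5)*(q - 2)*(q + 6)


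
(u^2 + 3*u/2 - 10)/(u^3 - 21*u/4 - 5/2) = 2*(u + 4)/(2*u^2 + 5*u + 2)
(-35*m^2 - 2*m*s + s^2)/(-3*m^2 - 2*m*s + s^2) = (35*m^2 + 2*m*s - s^2)/(3*m^2 + 2*m*s - s^2)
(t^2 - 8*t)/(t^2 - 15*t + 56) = t/(t - 7)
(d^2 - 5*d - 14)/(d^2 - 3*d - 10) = (d - 7)/(d - 5)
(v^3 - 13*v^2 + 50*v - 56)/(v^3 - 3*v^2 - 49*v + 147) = (v^2 - 6*v + 8)/(v^2 + 4*v - 21)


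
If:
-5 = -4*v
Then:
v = 5/4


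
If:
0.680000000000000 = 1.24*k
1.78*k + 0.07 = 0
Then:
No Solution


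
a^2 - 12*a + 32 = (a - 8)*(a - 4)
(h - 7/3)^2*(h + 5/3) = h^3 - 3*h^2 - 7*h/3 + 245/27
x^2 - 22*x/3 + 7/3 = (x - 7)*(x - 1/3)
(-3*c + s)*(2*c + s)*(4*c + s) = -24*c^3 - 10*c^2*s + 3*c*s^2 + s^3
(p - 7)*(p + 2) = p^2 - 5*p - 14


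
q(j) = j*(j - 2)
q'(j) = 2*j - 2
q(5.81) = 22.14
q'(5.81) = 9.62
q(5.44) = 18.71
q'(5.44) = 8.88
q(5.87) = 22.72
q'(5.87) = 9.74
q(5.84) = 22.43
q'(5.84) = 9.68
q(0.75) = -0.94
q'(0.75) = -0.50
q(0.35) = -0.58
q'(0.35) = -1.30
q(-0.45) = 1.10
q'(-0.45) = -2.90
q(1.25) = -0.94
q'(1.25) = 0.50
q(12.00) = 120.00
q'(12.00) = 22.00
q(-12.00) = 168.00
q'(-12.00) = -26.00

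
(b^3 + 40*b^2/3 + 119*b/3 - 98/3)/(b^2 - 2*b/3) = b + 14 + 49/b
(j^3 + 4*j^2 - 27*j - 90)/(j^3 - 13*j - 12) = (j^2 + j - 30)/(j^2 - 3*j - 4)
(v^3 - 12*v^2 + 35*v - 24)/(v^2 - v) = v - 11 + 24/v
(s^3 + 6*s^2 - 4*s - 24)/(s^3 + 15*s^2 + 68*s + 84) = (s - 2)/(s + 7)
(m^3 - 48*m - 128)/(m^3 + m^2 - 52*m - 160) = (m + 4)/(m + 5)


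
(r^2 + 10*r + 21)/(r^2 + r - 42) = (r + 3)/(r - 6)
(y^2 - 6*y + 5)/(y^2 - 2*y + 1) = (y - 5)/(y - 1)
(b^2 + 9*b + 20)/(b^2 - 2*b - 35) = (b + 4)/(b - 7)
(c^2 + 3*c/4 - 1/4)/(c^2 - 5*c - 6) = (c - 1/4)/(c - 6)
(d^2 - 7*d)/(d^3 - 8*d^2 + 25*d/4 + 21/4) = 4*d/(4*d^2 - 4*d - 3)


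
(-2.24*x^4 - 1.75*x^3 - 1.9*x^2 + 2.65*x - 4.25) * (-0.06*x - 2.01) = 0.1344*x^5 + 4.6074*x^4 + 3.6315*x^3 + 3.66*x^2 - 5.0715*x + 8.5425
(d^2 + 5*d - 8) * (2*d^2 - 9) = 2*d^4 + 10*d^3 - 25*d^2 - 45*d + 72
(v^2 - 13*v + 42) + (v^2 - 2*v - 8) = 2*v^2 - 15*v + 34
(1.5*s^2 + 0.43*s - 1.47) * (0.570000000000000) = 0.855*s^2 + 0.2451*s - 0.8379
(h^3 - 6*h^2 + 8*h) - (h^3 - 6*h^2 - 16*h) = 24*h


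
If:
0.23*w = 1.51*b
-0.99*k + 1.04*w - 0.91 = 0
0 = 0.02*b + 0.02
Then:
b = -1.00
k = -7.82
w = -6.57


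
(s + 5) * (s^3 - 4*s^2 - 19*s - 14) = s^4 + s^3 - 39*s^2 - 109*s - 70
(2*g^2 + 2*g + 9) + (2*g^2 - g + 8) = 4*g^2 + g + 17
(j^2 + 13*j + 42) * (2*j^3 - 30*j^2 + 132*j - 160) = 2*j^5 - 4*j^4 - 174*j^3 + 296*j^2 + 3464*j - 6720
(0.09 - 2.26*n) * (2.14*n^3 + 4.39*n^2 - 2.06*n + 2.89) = -4.8364*n^4 - 9.7288*n^3 + 5.0507*n^2 - 6.7168*n + 0.2601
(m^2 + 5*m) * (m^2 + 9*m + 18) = m^4 + 14*m^3 + 63*m^2 + 90*m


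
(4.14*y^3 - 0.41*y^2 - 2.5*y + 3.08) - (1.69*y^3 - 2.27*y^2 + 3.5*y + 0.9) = 2.45*y^3 + 1.86*y^2 - 6.0*y + 2.18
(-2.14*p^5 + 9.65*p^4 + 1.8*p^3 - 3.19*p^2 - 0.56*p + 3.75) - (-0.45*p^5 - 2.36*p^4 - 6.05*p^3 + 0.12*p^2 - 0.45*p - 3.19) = -1.69*p^5 + 12.01*p^4 + 7.85*p^3 - 3.31*p^2 - 0.11*p + 6.94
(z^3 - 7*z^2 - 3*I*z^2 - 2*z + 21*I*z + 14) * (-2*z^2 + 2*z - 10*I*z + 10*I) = -2*z^5 + 16*z^4 - 4*I*z^4 - 40*z^3 + 32*I*z^3 + 208*z^2 - 8*I*z^2 - 182*z - 160*I*z + 140*I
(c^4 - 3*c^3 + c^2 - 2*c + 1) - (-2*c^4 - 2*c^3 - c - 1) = 3*c^4 - c^3 + c^2 - c + 2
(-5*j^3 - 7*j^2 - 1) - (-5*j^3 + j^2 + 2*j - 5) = -8*j^2 - 2*j + 4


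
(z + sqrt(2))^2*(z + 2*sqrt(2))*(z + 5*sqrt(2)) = z^4 + 9*sqrt(2)*z^3 + 50*z^2 + 54*sqrt(2)*z + 40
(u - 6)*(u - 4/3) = u^2 - 22*u/3 + 8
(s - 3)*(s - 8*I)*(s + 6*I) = s^3 - 3*s^2 - 2*I*s^2 + 48*s + 6*I*s - 144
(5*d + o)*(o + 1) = 5*d*o + 5*d + o^2 + o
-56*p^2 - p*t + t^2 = (-8*p + t)*(7*p + t)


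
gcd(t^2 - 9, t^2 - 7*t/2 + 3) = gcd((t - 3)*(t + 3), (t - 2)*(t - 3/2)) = 1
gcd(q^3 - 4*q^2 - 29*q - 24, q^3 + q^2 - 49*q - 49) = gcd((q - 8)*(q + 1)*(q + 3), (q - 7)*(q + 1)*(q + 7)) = q + 1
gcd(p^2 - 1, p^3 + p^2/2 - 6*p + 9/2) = p - 1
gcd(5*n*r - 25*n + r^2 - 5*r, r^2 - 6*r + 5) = r - 5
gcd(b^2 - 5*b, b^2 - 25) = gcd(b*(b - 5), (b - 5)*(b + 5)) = b - 5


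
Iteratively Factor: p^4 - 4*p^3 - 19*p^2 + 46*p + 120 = (p - 4)*(p^3 - 19*p - 30) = (p - 4)*(p + 2)*(p^2 - 2*p - 15) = (p - 4)*(p + 2)*(p + 3)*(p - 5)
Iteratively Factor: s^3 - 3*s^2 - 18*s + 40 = (s + 4)*(s^2 - 7*s + 10) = (s - 2)*(s + 4)*(s - 5)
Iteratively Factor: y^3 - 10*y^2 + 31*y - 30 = (y - 5)*(y^2 - 5*y + 6) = (y - 5)*(y - 3)*(y - 2)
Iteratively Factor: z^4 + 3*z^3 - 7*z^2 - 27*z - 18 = (z + 2)*(z^3 + z^2 - 9*z - 9) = (z - 3)*(z + 2)*(z^2 + 4*z + 3) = (z - 3)*(z + 2)*(z + 3)*(z + 1)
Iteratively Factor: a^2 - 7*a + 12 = (a - 4)*(a - 3)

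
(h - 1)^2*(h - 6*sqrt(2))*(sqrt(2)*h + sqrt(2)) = sqrt(2)*h^4 - 12*h^3 - sqrt(2)*h^3 - sqrt(2)*h^2 + 12*h^2 + sqrt(2)*h + 12*h - 12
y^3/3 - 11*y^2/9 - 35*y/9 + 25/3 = (y/3 + 1)*(y - 5)*(y - 5/3)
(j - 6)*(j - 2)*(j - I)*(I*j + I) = I*j^4 + j^3 - 7*I*j^3 - 7*j^2 + 4*I*j^2 + 4*j + 12*I*j + 12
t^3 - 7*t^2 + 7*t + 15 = (t - 5)*(t - 3)*(t + 1)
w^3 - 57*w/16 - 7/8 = (w - 2)*(w + 1/4)*(w + 7/4)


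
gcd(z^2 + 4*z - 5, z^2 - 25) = z + 5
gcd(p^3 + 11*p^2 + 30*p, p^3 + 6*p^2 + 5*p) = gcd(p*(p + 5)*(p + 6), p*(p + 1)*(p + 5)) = p^2 + 5*p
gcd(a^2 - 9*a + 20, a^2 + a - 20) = a - 4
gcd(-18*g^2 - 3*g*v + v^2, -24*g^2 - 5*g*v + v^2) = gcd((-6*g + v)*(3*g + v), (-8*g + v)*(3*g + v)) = 3*g + v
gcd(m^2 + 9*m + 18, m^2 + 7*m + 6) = m + 6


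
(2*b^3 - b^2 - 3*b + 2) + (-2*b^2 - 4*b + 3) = 2*b^3 - 3*b^2 - 7*b + 5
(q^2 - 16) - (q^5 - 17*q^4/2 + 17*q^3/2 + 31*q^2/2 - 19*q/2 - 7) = -q^5 + 17*q^4/2 - 17*q^3/2 - 29*q^2/2 + 19*q/2 - 9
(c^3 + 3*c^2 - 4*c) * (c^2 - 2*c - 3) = c^5 + c^4 - 13*c^3 - c^2 + 12*c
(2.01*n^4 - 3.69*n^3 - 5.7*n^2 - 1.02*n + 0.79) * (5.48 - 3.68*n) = -7.3968*n^5 + 24.594*n^4 + 0.754800000000003*n^3 - 27.4824*n^2 - 8.4968*n + 4.3292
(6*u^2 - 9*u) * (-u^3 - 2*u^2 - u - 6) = -6*u^5 - 3*u^4 + 12*u^3 - 27*u^2 + 54*u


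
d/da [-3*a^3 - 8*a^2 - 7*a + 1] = -9*a^2 - 16*a - 7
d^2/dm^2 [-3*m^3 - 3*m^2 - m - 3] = -18*m - 6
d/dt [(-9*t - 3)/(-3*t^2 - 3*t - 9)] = (3*t^2 + 3*t - (2*t + 1)*(3*t + 1) + 9)/(t^2 + t + 3)^2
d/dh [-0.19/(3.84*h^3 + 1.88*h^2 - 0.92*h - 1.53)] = (2.1888*h^2 + 0.7144*h - 0.1748)/(3.84*h^3 + 1.88*h^2 - 0.92*h - 1.53)^2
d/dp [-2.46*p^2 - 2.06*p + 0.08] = -4.92*p - 2.06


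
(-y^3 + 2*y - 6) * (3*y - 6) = -3*y^4 + 6*y^3 + 6*y^2 - 30*y + 36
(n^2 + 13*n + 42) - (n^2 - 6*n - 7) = 19*n + 49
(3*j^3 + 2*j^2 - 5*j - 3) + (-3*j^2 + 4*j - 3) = 3*j^3 - j^2 - j - 6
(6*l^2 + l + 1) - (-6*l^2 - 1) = 12*l^2 + l + 2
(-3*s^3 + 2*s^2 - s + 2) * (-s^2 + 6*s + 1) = 3*s^5 - 20*s^4 + 10*s^3 - 6*s^2 + 11*s + 2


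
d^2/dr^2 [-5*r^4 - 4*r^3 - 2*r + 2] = 12*r*(-5*r - 2)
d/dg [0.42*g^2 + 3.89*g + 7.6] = 0.84*g + 3.89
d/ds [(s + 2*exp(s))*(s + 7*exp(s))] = 9*s*exp(s) + 2*s + 28*exp(2*s) + 9*exp(s)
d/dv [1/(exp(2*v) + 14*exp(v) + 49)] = 2*(-exp(v) - 7)*exp(v)/(exp(2*v) + 14*exp(v) + 49)^2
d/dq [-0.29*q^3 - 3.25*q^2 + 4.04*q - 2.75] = -0.87*q^2 - 6.5*q + 4.04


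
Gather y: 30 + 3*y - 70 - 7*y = -4*y - 40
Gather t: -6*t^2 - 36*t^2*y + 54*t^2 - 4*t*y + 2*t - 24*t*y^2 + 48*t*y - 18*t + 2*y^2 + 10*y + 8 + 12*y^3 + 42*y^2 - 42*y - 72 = t^2*(48 - 36*y) + t*(-24*y^2 + 44*y - 16) + 12*y^3 + 44*y^2 - 32*y - 64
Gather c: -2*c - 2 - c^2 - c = -c^2 - 3*c - 2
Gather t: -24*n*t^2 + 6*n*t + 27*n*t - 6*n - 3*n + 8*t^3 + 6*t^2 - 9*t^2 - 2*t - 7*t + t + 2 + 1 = -9*n + 8*t^3 + t^2*(-24*n - 3) + t*(33*n - 8) + 3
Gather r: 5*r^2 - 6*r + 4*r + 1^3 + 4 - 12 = 5*r^2 - 2*r - 7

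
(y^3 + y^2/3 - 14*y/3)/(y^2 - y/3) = (3*y^2 + y - 14)/(3*y - 1)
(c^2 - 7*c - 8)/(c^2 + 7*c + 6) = (c - 8)/(c + 6)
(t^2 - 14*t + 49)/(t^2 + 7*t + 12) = (t^2 - 14*t + 49)/(t^2 + 7*t + 12)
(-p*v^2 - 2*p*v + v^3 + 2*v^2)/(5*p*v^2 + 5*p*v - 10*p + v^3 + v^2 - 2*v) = v*(-p + v)/(5*p*v - 5*p + v^2 - v)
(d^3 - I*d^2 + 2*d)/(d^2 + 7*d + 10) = d*(d^2 - I*d + 2)/(d^2 + 7*d + 10)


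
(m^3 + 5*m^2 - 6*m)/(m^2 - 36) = m*(m - 1)/(m - 6)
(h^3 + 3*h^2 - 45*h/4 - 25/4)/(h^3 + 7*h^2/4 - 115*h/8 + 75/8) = 2*(2*h + 1)/(4*h - 3)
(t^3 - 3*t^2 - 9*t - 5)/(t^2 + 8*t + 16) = (t^3 - 3*t^2 - 9*t - 5)/(t^2 + 8*t + 16)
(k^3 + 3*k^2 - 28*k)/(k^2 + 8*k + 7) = k*(k - 4)/(k + 1)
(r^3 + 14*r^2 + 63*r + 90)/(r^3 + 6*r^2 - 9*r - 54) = (r + 5)/(r - 3)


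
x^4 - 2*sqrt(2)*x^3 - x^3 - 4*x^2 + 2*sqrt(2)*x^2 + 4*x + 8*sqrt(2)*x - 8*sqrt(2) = (x - 2)*(x - 1)*(x + 2)*(x - 2*sqrt(2))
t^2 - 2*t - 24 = (t - 6)*(t + 4)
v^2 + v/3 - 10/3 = (v - 5/3)*(v + 2)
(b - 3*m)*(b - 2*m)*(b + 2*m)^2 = b^4 - b^3*m - 10*b^2*m^2 + 4*b*m^3 + 24*m^4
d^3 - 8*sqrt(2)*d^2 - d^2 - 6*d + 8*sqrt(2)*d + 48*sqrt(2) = (d - 3)*(d + 2)*(d - 8*sqrt(2))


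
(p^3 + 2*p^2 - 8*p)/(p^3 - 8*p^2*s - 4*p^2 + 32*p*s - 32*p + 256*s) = p*(p - 2)/(p^2 - 8*p*s - 8*p + 64*s)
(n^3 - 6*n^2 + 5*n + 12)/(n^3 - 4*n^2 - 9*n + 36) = (n + 1)/(n + 3)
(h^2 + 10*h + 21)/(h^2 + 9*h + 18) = (h + 7)/(h + 6)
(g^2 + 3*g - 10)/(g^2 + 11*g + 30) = (g - 2)/(g + 6)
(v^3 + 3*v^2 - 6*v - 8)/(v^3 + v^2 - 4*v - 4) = (v + 4)/(v + 2)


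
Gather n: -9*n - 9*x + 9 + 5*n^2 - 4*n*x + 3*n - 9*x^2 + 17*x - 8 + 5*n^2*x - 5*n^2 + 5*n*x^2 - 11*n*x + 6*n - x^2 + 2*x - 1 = 5*n^2*x + n*(5*x^2 - 15*x) - 10*x^2 + 10*x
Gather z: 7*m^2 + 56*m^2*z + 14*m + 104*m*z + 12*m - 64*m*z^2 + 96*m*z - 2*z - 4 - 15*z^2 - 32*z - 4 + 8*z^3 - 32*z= 7*m^2 + 26*m + 8*z^3 + z^2*(-64*m - 15) + z*(56*m^2 + 200*m - 66) - 8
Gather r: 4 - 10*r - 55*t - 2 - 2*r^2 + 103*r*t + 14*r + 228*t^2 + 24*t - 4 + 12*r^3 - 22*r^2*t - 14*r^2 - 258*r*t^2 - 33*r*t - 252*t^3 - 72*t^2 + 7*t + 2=12*r^3 + r^2*(-22*t - 16) + r*(-258*t^2 + 70*t + 4) - 252*t^3 + 156*t^2 - 24*t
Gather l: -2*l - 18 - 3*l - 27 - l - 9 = -6*l - 54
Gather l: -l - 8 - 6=-l - 14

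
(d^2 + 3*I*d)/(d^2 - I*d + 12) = d/(d - 4*I)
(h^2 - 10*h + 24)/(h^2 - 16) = (h - 6)/(h + 4)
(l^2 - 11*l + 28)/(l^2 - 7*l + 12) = (l - 7)/(l - 3)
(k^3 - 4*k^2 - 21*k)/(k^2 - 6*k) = (k^2 - 4*k - 21)/(k - 6)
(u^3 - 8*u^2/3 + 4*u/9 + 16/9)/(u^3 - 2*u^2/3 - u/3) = (-9*u^3 + 24*u^2 - 4*u - 16)/(3*u*(-3*u^2 + 2*u + 1))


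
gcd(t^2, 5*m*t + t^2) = t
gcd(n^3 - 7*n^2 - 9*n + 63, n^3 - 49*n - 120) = n + 3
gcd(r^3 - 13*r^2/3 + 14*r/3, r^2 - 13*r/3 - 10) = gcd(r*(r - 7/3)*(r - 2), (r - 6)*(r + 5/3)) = 1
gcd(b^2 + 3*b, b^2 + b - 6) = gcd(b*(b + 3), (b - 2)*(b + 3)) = b + 3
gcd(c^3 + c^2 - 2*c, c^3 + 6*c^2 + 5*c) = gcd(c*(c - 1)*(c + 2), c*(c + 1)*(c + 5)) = c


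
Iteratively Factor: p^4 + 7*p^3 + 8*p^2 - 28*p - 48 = (p + 2)*(p^3 + 5*p^2 - 2*p - 24) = (p + 2)*(p + 4)*(p^2 + p - 6) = (p - 2)*(p + 2)*(p + 4)*(p + 3)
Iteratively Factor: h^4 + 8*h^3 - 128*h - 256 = (h + 4)*(h^3 + 4*h^2 - 16*h - 64) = (h - 4)*(h + 4)*(h^2 + 8*h + 16) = (h - 4)*(h + 4)^2*(h + 4)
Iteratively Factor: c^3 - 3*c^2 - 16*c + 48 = (c - 4)*(c^2 + c - 12) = (c - 4)*(c - 3)*(c + 4)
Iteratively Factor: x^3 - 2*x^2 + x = (x)*(x^2 - 2*x + 1) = x*(x - 1)*(x - 1)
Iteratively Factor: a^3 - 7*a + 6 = (a + 3)*(a^2 - 3*a + 2) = (a - 1)*(a + 3)*(a - 2)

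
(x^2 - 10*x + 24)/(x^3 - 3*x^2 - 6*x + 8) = (x - 6)/(x^2 + x - 2)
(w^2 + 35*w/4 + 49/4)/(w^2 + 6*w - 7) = (w + 7/4)/(w - 1)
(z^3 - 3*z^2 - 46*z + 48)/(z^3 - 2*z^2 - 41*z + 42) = (z - 8)/(z - 7)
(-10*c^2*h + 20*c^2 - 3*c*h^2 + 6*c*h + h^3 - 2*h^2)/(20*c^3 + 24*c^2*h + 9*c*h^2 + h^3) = (-5*c*h + 10*c + h^2 - 2*h)/(10*c^2 + 7*c*h + h^2)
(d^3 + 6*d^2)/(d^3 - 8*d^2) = (d + 6)/(d - 8)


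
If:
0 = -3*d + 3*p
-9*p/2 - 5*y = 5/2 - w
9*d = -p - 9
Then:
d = -9/10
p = -9/10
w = 5*y - 31/20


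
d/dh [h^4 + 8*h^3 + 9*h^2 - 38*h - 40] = 4*h^3 + 24*h^2 + 18*h - 38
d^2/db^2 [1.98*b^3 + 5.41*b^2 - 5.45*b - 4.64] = 11.88*b + 10.82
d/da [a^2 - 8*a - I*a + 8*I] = 2*a - 8 - I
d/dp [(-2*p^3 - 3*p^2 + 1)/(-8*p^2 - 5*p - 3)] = (16*p^4 + 20*p^3 + 33*p^2 + 34*p + 5)/(64*p^4 + 80*p^3 + 73*p^2 + 30*p + 9)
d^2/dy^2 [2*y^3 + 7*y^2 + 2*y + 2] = 12*y + 14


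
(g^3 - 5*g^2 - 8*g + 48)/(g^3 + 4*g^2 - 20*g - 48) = (g^2 - g - 12)/(g^2 + 8*g + 12)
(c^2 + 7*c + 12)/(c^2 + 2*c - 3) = (c + 4)/(c - 1)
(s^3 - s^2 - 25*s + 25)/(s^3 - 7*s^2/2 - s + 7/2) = 2*(s^2 - 25)/(2*s^2 - 5*s - 7)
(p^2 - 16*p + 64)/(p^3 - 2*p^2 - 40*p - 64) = (p - 8)/(p^2 + 6*p + 8)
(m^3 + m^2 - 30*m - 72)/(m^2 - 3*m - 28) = (m^2 - 3*m - 18)/(m - 7)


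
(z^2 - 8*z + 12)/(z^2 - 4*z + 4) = (z - 6)/(z - 2)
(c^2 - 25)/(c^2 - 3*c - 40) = (c - 5)/(c - 8)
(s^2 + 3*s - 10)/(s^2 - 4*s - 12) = (-s^2 - 3*s + 10)/(-s^2 + 4*s + 12)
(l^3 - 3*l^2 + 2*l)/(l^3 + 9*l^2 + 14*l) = (l^2 - 3*l + 2)/(l^2 + 9*l + 14)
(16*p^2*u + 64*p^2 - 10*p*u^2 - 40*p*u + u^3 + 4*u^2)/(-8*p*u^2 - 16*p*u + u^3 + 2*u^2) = (-2*p*u - 8*p + u^2 + 4*u)/(u*(u + 2))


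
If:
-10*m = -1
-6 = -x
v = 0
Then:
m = 1/10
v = 0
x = 6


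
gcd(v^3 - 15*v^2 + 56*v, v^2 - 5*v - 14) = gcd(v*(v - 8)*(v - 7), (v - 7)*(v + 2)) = v - 7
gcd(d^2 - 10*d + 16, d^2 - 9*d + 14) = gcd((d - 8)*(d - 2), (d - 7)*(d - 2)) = d - 2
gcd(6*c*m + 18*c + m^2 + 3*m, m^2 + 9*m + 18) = m + 3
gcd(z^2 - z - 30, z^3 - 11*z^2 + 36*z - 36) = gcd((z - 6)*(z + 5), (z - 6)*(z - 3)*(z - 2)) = z - 6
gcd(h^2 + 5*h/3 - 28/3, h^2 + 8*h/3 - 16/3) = h + 4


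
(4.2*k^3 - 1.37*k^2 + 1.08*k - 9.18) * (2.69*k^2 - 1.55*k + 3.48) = 11.298*k^5 - 10.1953*k^4 + 19.6447*k^3 - 31.1358*k^2 + 17.9874*k - 31.9464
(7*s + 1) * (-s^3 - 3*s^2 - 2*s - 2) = -7*s^4 - 22*s^3 - 17*s^2 - 16*s - 2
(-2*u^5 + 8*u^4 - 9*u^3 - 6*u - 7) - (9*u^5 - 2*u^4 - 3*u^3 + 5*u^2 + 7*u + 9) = -11*u^5 + 10*u^4 - 6*u^3 - 5*u^2 - 13*u - 16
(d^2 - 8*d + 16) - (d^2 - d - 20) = 36 - 7*d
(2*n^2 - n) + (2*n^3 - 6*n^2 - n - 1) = 2*n^3 - 4*n^2 - 2*n - 1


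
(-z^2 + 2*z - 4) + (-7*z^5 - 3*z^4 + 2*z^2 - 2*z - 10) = -7*z^5 - 3*z^4 + z^2 - 14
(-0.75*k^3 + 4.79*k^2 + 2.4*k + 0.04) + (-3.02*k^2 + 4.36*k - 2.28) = -0.75*k^3 + 1.77*k^2 + 6.76*k - 2.24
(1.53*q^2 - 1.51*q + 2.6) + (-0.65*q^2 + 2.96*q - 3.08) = 0.88*q^2 + 1.45*q - 0.48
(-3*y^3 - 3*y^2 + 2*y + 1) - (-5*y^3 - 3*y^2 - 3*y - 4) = 2*y^3 + 5*y + 5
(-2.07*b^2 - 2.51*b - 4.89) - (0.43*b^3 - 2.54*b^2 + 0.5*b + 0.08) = -0.43*b^3 + 0.47*b^2 - 3.01*b - 4.97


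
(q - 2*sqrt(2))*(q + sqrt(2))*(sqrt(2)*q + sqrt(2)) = sqrt(2)*q^3 - 2*q^2 + sqrt(2)*q^2 - 4*sqrt(2)*q - 2*q - 4*sqrt(2)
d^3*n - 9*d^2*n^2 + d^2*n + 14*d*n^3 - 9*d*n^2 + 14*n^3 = (d - 7*n)*(d - 2*n)*(d*n + n)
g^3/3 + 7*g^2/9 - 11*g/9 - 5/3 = (g/3 + 1/3)*(g - 5/3)*(g + 3)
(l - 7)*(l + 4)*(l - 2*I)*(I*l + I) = I*l^4 + 2*l^3 - 2*I*l^3 - 4*l^2 - 31*I*l^2 - 62*l - 28*I*l - 56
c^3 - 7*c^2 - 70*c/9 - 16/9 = (c - 8)*(c + 1/3)*(c + 2/3)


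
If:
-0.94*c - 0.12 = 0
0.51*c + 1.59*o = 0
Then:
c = -0.13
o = 0.04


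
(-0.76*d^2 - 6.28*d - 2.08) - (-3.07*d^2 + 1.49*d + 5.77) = 2.31*d^2 - 7.77*d - 7.85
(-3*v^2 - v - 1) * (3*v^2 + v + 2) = -9*v^4 - 6*v^3 - 10*v^2 - 3*v - 2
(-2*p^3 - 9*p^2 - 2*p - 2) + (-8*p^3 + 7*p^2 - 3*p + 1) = -10*p^3 - 2*p^2 - 5*p - 1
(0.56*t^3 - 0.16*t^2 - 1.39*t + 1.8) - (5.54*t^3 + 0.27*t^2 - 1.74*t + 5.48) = -4.98*t^3 - 0.43*t^2 + 0.35*t - 3.68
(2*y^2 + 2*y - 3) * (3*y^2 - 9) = 6*y^4 + 6*y^3 - 27*y^2 - 18*y + 27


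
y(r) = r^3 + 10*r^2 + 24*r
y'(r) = 3*r^2 + 20*r + 24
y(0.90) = 30.43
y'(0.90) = 44.43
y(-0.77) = -13.01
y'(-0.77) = 10.38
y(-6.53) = -8.76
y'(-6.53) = 21.32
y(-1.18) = -16.04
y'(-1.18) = 4.58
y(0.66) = 20.48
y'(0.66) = 38.51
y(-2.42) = -13.69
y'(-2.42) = -6.83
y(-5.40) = 4.54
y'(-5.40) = 3.48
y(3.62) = 265.36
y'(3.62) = 135.71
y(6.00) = 720.00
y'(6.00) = 252.00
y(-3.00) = -9.00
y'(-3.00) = -9.00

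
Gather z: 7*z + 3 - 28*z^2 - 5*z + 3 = -28*z^2 + 2*z + 6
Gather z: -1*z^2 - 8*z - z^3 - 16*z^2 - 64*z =-z^3 - 17*z^2 - 72*z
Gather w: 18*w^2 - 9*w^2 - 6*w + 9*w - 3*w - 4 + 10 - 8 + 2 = 9*w^2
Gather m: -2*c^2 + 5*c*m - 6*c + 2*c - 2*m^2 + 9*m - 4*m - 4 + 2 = -2*c^2 - 4*c - 2*m^2 + m*(5*c + 5) - 2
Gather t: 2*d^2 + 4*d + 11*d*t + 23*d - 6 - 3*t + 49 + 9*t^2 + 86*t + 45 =2*d^2 + 27*d + 9*t^2 + t*(11*d + 83) + 88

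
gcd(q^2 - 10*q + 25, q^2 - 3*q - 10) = q - 5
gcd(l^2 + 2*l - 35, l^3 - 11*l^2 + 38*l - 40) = l - 5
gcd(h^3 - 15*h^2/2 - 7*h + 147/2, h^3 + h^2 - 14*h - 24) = h + 3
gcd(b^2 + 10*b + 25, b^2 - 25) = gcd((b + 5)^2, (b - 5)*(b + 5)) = b + 5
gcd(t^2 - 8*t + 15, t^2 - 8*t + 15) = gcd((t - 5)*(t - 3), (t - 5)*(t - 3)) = t^2 - 8*t + 15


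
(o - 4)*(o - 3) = o^2 - 7*o + 12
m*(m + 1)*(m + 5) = m^3 + 6*m^2 + 5*m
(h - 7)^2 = h^2 - 14*h + 49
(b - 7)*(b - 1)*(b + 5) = b^3 - 3*b^2 - 33*b + 35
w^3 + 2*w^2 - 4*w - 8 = (w - 2)*(w + 2)^2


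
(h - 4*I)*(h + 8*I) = h^2 + 4*I*h + 32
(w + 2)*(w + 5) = w^2 + 7*w + 10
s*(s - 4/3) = s^2 - 4*s/3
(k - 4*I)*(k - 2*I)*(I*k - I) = I*k^3 + 6*k^2 - I*k^2 - 6*k - 8*I*k + 8*I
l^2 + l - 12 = (l - 3)*(l + 4)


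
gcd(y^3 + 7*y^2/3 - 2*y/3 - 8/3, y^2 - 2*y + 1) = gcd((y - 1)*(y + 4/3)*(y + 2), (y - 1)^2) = y - 1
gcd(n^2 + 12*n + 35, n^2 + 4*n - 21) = n + 7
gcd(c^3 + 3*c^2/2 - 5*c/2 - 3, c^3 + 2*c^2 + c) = c + 1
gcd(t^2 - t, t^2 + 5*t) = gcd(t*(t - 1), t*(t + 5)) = t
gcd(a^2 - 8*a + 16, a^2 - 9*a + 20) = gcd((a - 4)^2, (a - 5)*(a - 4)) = a - 4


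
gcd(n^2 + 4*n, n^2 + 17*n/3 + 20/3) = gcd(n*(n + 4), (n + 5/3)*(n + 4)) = n + 4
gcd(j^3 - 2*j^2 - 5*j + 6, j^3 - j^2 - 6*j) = j^2 - j - 6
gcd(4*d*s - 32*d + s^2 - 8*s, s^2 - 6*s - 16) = s - 8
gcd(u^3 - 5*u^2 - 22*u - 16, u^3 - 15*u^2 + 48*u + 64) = u^2 - 7*u - 8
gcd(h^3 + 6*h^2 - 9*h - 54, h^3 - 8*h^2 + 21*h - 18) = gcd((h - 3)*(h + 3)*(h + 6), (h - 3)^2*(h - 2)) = h - 3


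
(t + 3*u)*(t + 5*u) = t^2 + 8*t*u + 15*u^2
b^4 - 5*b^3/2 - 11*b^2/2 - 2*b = b*(b - 4)*(b + 1/2)*(b + 1)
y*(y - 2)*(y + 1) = y^3 - y^2 - 2*y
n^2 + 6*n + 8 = (n + 2)*(n + 4)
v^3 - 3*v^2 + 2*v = v*(v - 2)*(v - 1)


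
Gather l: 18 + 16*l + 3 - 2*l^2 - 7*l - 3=-2*l^2 + 9*l + 18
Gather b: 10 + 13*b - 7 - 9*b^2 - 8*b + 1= -9*b^2 + 5*b + 4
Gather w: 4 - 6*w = 4 - 6*w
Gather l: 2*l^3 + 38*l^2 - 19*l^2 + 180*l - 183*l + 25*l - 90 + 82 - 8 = 2*l^3 + 19*l^2 + 22*l - 16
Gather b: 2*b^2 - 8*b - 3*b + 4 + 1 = 2*b^2 - 11*b + 5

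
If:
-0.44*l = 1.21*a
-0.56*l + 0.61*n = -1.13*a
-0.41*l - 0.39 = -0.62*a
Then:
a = 0.22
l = -0.61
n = -0.98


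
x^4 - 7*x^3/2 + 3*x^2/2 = x^2*(x - 3)*(x - 1/2)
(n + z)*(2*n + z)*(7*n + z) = 14*n^3 + 23*n^2*z + 10*n*z^2 + z^3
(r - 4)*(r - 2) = r^2 - 6*r + 8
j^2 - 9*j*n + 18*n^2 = (j - 6*n)*(j - 3*n)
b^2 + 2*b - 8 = (b - 2)*(b + 4)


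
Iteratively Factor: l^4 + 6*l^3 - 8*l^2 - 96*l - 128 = (l + 4)*(l^3 + 2*l^2 - 16*l - 32) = (l - 4)*(l + 4)*(l^2 + 6*l + 8) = (l - 4)*(l + 2)*(l + 4)*(l + 4)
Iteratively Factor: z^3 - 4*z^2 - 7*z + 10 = (z - 5)*(z^2 + z - 2) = (z - 5)*(z + 2)*(z - 1)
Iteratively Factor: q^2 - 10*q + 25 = (q - 5)*(q - 5)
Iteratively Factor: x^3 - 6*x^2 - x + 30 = (x - 3)*(x^2 - 3*x - 10) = (x - 5)*(x - 3)*(x + 2)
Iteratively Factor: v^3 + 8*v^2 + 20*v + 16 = (v + 2)*(v^2 + 6*v + 8) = (v + 2)^2*(v + 4)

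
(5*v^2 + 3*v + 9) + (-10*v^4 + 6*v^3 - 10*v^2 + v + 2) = -10*v^4 + 6*v^3 - 5*v^2 + 4*v + 11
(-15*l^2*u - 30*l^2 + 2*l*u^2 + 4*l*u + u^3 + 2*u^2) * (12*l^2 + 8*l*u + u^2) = -180*l^4*u - 360*l^4 - 96*l^3*u^2 - 192*l^3*u + 13*l^2*u^3 + 26*l^2*u^2 + 10*l*u^4 + 20*l*u^3 + u^5 + 2*u^4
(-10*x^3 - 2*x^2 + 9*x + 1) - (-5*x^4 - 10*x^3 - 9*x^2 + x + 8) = 5*x^4 + 7*x^2 + 8*x - 7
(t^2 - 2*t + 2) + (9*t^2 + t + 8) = 10*t^2 - t + 10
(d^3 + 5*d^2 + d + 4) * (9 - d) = -d^4 + 4*d^3 + 44*d^2 + 5*d + 36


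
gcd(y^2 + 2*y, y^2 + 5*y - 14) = 1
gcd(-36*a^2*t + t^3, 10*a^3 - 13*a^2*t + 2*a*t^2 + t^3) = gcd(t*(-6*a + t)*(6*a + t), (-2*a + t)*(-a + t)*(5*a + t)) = 1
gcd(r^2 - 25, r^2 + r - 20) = r + 5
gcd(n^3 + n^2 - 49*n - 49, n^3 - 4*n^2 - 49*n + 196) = n^2 - 49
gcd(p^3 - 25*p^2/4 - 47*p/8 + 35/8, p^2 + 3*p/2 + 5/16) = p + 5/4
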